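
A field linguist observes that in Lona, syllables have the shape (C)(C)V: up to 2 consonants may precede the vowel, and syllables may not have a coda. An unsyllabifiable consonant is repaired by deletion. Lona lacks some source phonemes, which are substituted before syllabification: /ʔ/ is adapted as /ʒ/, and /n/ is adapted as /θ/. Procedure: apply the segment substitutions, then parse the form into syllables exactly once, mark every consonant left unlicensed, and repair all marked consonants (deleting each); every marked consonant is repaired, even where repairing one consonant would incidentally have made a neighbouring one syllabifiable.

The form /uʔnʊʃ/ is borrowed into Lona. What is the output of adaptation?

Substitution: /ʔ/ → /ʒ/, /n/ → /θ/, giving /uʒθʊʃ/.
The consonants /ʃ/ cannot be parsed into a legal (C)(C)V syllable (no codas are permitted; onsets may contain at most 2 consonants).
Deletion applies to /ʃ/.

uʒθʊ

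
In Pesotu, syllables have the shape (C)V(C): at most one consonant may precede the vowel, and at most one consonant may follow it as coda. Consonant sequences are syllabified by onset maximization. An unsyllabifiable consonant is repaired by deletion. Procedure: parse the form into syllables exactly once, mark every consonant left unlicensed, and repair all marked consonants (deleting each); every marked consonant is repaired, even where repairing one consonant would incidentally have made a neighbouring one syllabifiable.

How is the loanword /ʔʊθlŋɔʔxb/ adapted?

Syllabifying with onset maximization leaves /l/, /x/, /b/ stranded (at most one coda consonant is licensed; onsets are limited to one consonant).
Each unlicensed consonant is deleted: /l/, /x/, /b/.

ʔʊθŋɔʔ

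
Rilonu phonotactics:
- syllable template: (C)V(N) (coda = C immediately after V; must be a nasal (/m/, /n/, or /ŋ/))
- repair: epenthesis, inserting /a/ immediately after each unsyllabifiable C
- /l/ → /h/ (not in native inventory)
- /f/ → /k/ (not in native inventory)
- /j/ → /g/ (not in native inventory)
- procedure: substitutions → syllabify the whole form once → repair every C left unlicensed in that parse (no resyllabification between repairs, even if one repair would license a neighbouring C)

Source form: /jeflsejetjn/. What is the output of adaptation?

gekahasegetagana

Substitution: /j/ → /g/, /f/ → /k/, /l/ → /h/, giving /gekhsegetgn/.
Syllabifying with onset maximization leaves /k/, /h/, /t/, /g/, /n/ stranded (only a nasal (/m/, /n/, or /ŋ/) is licensed in coda position; onsets are limited to one consonant).
Epenthesis after each stranded consonant: /k/ → /ka/, /h/ → /ha/, /t/ → /ta/, /g/ → /ga/, /n/ → /na/.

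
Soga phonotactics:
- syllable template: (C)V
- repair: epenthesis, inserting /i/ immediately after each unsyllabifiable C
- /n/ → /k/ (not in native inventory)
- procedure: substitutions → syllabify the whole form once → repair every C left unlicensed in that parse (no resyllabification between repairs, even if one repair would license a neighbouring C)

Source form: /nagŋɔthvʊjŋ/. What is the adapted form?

Substitution: /n/ → /k/, giving /kagŋɔthvʊjŋ/.
Under (C)V, the unsyllabifiable consonants are /g/, /t/, /h/, /j/, /ŋ/ (no codas are permitted; onsets are limited to one consonant).
Epenthesis after each stranded consonant: /g/ → /gi/, /t/ → /ti/, /h/ → /hi/, /j/ → /ji/, /ŋ/ → /ŋi/.

kagiŋɔtihivʊjiŋi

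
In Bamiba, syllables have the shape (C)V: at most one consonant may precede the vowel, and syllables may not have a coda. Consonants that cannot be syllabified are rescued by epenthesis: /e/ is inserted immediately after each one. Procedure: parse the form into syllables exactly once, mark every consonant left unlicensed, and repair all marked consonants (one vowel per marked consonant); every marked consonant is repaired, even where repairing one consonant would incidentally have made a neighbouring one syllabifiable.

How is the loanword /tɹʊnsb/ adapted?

teɹʊnesebe

The consonants /t/, /n/, /s/, /b/ cannot be parsed into a legal (C)V syllable (no codas are permitted; onsets are limited to one consonant).
Each unlicensed consonant becomes the onset of a new syllable: /t/ → /te/, /n/ → /ne/, /s/ → /se/, /b/ → /be/.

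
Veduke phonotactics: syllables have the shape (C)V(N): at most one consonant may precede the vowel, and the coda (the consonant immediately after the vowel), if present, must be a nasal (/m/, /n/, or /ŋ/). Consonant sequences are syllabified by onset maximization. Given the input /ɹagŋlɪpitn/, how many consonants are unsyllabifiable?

4

Under (C)V(N), the unsyllabifiable consonants are /g/, /ŋ/, /t/, /n/ (only a nasal (/m/, /n/, or /ŋ/) is licensed in coda position; onsets are limited to one consonant).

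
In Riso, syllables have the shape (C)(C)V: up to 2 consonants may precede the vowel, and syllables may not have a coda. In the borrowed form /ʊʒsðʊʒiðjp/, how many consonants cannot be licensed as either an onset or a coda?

The consonants /ʒ/, /ð/, /j/, /p/ cannot be parsed into a legal (C)(C)V syllable (no codas are permitted; onsets may contain at most 2 consonants).

4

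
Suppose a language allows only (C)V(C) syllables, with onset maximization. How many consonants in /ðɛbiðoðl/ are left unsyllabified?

The consonants /l/ cannot be parsed into a legal (C)V(C) syllable (at most one coda consonant is licensed; onsets are limited to one consonant).

1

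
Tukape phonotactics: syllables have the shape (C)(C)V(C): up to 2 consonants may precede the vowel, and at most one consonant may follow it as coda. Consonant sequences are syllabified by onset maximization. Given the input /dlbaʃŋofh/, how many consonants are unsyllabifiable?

2

Under (C)(C)V(C), the unsyllabifiable consonants are /d/, /h/ (at most one coda consonant is licensed; onsets may contain at most 2 consonants).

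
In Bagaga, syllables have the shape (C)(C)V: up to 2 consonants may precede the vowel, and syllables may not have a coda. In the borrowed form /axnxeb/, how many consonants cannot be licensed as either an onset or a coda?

2

The consonants /x/, /b/ cannot be parsed into a legal (C)(C)V syllable (no codas are permitted; onsets may contain at most 2 consonants).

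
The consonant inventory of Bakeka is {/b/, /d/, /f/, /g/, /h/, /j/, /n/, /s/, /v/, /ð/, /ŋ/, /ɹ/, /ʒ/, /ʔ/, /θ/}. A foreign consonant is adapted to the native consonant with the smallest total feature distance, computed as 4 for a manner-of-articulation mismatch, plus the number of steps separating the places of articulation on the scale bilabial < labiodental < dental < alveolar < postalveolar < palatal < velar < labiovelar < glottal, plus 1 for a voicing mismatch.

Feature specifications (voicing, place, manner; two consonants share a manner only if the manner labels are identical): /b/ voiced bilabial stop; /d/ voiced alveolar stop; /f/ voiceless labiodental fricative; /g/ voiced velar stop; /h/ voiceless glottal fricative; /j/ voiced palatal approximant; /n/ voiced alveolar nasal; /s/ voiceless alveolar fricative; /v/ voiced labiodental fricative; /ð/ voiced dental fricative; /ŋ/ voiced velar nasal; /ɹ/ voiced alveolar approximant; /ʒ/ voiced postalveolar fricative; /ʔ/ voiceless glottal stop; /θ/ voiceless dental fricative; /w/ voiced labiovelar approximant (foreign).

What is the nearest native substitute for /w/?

j

/j/ is closest: same manner (approximant), place distance 2 (labiovelar→palatal), same voicing; total 2. Next closest is /ɹ/ at distance 4.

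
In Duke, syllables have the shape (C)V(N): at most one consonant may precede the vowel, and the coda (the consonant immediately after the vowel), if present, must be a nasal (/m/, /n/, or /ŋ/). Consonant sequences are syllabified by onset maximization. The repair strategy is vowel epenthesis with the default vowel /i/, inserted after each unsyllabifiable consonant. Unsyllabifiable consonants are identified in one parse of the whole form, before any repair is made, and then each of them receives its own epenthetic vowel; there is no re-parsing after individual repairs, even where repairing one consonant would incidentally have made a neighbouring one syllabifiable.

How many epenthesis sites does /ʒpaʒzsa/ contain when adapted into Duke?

The unsyllabifiable consonants are /ʒ/, /ʒ/, /z/; each receives one epenthetic vowel.

3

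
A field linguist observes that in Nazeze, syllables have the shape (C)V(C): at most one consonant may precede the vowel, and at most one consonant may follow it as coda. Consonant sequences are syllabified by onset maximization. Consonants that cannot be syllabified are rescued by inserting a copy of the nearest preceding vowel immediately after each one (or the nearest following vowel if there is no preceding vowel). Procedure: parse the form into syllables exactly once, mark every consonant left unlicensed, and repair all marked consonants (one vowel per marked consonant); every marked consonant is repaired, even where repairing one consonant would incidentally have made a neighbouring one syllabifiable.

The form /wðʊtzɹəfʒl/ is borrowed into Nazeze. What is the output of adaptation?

wʊðʊtzʊɹəfʒələ

Syllabifying with onset maximization leaves /w/, /z/, /ʒ/, /l/ stranded (at most one coda consonant is licensed; onsets are limited to one consonant).
Inserting the epenthetic vowel yields /w/ → /wʊ/, /z/ → /zʊ/, /ʒ/ → /ʒə/, /l/ → /lə/.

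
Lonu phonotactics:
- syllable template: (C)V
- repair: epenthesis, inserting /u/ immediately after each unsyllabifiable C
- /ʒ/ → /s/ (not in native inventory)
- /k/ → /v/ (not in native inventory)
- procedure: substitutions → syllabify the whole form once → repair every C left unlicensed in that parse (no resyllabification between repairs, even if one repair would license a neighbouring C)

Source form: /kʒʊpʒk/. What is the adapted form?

Substitution: /k/ → /v/, /ʒ/ → /s/, giving /vsʊpsv/.
The consonants /v/, /p/, /s/, /v/ cannot be parsed into a legal (C)V syllable (no codas are permitted; onsets are limited to one consonant).
Inserting the epenthetic vowel yields /v/ → /vu/, /p/ → /pu/, /s/ → /su/, /v/ → /vu/.

vusʊpusuvu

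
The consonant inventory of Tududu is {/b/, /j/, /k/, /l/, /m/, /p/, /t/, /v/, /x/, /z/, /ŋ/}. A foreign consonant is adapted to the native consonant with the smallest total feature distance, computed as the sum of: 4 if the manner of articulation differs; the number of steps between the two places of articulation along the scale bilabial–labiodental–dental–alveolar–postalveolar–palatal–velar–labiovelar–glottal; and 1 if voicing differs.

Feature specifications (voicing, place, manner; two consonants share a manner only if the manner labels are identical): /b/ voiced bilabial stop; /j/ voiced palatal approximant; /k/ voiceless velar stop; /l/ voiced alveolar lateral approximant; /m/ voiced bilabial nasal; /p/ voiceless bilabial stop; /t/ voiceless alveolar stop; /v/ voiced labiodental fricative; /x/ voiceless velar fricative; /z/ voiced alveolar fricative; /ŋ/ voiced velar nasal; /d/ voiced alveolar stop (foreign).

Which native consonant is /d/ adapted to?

/t/ is closest: same manner (stop), place distance 0 (alveolar→alveolar), voicing differs (+1); total 1. Next closest is /b/ at distance 3.

t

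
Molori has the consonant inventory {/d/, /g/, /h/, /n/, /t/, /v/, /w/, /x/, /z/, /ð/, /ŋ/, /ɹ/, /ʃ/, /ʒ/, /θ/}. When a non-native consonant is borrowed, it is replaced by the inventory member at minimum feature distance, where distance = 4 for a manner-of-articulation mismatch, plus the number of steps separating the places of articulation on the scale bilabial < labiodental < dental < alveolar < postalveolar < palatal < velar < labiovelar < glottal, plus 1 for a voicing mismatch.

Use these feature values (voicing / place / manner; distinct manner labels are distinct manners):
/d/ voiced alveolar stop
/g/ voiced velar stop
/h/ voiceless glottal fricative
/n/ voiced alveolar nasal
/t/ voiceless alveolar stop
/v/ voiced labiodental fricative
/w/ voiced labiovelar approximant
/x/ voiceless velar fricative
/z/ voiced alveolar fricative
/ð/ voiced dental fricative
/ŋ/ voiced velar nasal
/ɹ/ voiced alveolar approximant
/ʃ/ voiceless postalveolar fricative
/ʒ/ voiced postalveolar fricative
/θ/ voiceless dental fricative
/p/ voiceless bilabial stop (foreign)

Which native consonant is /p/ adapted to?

t

/t/ is closest: same manner (stop), place distance 3 (bilabial→alveolar), same voicing; total 3. Next closest is /d/ at distance 4.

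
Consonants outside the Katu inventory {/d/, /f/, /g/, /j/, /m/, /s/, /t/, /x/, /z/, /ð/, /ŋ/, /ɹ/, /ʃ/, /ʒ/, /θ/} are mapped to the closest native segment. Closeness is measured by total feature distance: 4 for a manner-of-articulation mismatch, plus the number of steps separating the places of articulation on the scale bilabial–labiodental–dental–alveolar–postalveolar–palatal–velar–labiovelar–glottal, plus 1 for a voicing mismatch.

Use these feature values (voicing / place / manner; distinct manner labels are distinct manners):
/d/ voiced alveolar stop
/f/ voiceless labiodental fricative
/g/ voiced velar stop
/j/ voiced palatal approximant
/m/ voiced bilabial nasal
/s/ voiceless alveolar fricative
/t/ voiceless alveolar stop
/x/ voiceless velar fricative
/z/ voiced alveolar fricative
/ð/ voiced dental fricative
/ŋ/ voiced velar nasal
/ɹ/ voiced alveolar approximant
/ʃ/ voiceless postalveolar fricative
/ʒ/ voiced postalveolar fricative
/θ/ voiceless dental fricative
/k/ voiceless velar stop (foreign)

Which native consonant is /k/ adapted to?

/g/ is closest: same manner (stop), place distance 0 (velar→velar), voicing differs (+1); total 1. Next closest is /t/ at distance 3.

g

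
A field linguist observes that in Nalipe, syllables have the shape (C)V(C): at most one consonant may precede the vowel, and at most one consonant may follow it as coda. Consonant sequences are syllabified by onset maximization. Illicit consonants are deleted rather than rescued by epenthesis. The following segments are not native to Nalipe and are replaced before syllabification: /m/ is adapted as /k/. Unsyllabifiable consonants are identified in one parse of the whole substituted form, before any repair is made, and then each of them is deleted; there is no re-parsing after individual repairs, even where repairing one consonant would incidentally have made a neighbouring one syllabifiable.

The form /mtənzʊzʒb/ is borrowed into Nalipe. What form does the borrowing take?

tənzʊz

Substitution: /m/ → /k/, giving /ktənzʊzʒb/.
Syllabifying with onset maximization leaves /k/, /ʒ/, /b/ stranded (at most one coda consonant is licensed; onsets are limited to one consonant).
Each unlicensed consonant is deleted: /k/, /ʒ/, /b/.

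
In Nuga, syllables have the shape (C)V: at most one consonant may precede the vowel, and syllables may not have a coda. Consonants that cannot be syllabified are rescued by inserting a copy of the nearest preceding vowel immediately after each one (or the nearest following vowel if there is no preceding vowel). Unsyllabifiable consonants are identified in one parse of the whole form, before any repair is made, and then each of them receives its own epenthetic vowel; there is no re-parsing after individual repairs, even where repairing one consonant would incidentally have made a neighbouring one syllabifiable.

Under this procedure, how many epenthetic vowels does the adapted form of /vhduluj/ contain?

3

The unsyllabifiable consonants are /v/, /h/, /j/; each receives one epenthetic vowel.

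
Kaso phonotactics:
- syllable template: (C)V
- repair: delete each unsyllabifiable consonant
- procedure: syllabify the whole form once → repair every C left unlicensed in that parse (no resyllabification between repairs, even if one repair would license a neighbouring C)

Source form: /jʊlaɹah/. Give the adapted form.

jʊlaɹa

Syllabifying with onset maximization leaves /h/ stranded (no codas are permitted; onsets are limited to one consonant).
Deleting the stranded consonants removes /h/.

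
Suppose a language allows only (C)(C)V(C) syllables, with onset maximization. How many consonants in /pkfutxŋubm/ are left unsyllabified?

2

Syllabifying with onset maximization leaves /p/, /m/ stranded (at most one coda consonant is licensed; onsets may contain at most 2 consonants).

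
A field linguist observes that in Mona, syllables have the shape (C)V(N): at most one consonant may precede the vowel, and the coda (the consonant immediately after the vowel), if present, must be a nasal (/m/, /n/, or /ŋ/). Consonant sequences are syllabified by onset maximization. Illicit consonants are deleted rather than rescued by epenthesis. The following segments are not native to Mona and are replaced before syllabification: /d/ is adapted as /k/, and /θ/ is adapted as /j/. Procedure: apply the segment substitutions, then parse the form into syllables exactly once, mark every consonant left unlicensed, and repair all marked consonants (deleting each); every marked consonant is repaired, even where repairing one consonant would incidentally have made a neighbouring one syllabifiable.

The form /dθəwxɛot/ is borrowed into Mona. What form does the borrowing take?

Substitution: /d/ → /k/, /θ/ → /j/, giving /kjəwxɛot/.
Syllabifying with onset maximization leaves /k/, /w/, /t/ stranded (only a nasal (/m/, /n/, or /ŋ/) is licensed in coda position; onsets are limited to one consonant).
Each unlicensed consonant is deleted: /k/, /w/, /t/.

jəxɛo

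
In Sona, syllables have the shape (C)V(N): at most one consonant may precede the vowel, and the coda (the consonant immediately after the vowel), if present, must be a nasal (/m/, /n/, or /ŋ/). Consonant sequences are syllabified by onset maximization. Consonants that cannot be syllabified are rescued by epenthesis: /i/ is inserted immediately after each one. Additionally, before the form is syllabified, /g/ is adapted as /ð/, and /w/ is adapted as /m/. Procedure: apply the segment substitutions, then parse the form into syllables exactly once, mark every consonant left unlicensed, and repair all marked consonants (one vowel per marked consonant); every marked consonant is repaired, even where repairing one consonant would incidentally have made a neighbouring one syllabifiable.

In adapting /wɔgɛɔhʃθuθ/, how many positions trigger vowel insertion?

After substitution the input is /mɔðɛɔhʃθuθ/.
The unsyllabifiable consonants are /h/, /ʃ/, /θ/; each receives one epenthetic vowel.

3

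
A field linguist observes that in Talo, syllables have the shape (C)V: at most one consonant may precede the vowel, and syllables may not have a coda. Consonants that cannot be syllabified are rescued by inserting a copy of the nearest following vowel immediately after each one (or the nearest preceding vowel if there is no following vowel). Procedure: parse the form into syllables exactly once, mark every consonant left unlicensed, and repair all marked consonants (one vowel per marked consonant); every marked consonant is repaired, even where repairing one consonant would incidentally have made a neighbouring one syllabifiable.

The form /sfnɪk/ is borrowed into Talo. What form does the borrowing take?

sɪfɪnɪkɪ

Syllabifying with onset maximization leaves /s/, /f/, /k/ stranded (no codas are permitted; onsets are limited to one consonant).
Each unlicensed consonant becomes the onset of a new syllable: /s/ → /sɪ/, /f/ → /fɪ/, /k/ → /kɪ/.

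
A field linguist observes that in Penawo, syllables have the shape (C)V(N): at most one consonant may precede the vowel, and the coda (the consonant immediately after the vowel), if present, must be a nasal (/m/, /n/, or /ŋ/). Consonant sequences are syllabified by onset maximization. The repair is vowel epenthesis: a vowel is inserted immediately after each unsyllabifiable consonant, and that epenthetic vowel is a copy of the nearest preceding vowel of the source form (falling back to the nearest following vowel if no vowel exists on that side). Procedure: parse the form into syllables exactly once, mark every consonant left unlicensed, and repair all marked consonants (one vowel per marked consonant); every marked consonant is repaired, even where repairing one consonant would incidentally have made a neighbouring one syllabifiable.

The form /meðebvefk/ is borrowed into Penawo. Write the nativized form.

meðebevefeke

Under (C)V(N), the unsyllabifiable consonants are /b/, /f/, /k/ (only a nasal (/m/, /n/, or /ŋ/) is licensed in coda position; onsets are limited to one consonant).
Each unlicensed consonant becomes the onset of a new syllable: /b/ → /be/, /f/ → /fe/, /k/ → /ke/.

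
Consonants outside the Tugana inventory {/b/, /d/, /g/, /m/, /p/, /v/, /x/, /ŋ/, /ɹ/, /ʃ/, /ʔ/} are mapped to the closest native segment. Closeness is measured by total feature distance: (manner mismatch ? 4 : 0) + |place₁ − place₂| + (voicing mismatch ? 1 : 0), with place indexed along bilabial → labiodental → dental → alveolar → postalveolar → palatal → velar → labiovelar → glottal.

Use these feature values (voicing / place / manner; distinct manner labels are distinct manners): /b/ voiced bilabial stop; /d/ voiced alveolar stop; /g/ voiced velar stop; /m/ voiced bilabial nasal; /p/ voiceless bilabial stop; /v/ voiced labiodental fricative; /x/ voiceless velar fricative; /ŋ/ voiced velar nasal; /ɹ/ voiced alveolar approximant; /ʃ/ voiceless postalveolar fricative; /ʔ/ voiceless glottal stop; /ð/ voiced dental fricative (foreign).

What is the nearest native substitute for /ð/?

v

/v/ is closest: same manner (fricative), place distance 1 (dental→labiodental), same voicing; total 1. Next closest is /ʃ/ at distance 3.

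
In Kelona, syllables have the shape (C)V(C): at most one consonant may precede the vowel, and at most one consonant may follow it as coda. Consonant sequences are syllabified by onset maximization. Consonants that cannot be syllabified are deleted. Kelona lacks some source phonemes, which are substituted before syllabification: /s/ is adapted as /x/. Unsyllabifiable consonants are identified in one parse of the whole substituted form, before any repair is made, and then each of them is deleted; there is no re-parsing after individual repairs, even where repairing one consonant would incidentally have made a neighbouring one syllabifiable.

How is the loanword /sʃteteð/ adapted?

Substitution: /s/ → /x/, giving /xʃteteð/.
Syllabifying with onset maximization leaves /x/, /ʃ/ stranded (at most one coda consonant is licensed; onsets are limited to one consonant).
Each unlicensed consonant is deleted: /x/, /ʃ/.

teteð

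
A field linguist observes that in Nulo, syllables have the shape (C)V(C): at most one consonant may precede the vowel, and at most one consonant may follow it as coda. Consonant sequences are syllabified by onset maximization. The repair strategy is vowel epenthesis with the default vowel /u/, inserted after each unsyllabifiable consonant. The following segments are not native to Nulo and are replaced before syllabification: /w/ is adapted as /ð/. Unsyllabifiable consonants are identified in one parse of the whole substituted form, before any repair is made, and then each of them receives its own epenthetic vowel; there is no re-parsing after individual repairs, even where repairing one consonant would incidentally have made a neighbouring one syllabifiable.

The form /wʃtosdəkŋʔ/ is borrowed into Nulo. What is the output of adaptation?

ðuʃutosdəkŋuʔu

Substitution: /w/ → /ð/, giving /ðʃtosdəkŋʔ/.
Under (C)V(C), the unsyllabifiable consonants are /ð/, /ʃ/, /ŋ/, /ʔ/ (at most one coda consonant is licensed; onsets are limited to one consonant).
Each unlicensed consonant becomes the onset of a new syllable: /ð/ → /ðu/, /ʃ/ → /ʃu/, /ŋ/ → /ŋu/, /ʔ/ → /ʔu/.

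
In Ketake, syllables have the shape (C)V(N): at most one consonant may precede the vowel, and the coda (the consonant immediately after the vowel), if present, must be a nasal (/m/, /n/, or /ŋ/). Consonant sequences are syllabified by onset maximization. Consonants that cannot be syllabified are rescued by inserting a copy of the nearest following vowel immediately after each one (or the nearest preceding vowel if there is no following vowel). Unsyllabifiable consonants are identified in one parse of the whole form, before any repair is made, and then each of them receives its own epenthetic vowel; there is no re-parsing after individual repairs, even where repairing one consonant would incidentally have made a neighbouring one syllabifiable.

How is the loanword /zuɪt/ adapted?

Under (C)V(N), the unsyllabifiable consonants are /t/ (only a nasal (/m/, /n/, or /ŋ/) is licensed in coda position; onsets are limited to one consonant).
Inserting the epenthetic vowel yields /t/ → /tɪ/.

zuɪtɪ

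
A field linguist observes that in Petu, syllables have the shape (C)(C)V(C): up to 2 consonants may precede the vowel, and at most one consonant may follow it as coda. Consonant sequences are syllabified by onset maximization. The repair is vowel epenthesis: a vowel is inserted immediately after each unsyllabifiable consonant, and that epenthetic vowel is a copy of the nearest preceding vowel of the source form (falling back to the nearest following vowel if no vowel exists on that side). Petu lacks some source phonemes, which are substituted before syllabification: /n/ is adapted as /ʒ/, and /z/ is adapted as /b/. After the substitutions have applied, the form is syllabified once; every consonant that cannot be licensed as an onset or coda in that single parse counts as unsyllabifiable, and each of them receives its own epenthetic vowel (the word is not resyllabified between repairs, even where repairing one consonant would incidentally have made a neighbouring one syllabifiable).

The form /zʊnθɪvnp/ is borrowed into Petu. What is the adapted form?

bʊʒθɪvʒɪpɪ

Substitution: /z/ → /b/, /n/ → /ʒ/, giving /bʊʒθɪvʒp/.
Under (C)(C)V(C), the unsyllabifiable consonants are /ʒ/, /p/ (at most one coda consonant is licensed; onsets may contain at most 2 consonants).
Epenthesis after each stranded consonant: /ʒ/ → /ʒɪ/, /p/ → /pɪ/.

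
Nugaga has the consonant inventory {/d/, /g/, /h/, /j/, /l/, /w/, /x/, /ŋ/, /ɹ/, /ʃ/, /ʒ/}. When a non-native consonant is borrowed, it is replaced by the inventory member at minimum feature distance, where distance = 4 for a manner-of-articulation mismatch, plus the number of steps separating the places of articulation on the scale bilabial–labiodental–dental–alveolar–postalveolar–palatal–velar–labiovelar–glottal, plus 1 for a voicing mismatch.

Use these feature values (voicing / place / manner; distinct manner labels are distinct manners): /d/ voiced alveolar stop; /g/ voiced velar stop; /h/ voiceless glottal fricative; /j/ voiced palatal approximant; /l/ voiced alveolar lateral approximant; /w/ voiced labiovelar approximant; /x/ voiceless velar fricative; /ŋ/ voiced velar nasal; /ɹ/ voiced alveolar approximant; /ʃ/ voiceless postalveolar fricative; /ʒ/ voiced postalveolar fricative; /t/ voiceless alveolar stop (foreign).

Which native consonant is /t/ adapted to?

d

/d/ is closest: same manner (stop), place distance 0 (alveolar→alveolar), voicing differs (+1); total 1. Next closest is /g/ at distance 4.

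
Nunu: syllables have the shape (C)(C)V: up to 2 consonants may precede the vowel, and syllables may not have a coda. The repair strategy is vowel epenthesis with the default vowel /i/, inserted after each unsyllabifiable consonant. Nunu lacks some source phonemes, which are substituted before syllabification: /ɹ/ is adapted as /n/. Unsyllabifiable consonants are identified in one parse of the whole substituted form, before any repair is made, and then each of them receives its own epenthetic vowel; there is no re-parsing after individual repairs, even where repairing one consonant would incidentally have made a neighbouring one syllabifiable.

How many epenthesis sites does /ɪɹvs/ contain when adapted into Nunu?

3

After substitution the input is /ɪnvs/.
The unsyllabifiable consonants are /n/, /v/, /s/; each receives one epenthetic vowel.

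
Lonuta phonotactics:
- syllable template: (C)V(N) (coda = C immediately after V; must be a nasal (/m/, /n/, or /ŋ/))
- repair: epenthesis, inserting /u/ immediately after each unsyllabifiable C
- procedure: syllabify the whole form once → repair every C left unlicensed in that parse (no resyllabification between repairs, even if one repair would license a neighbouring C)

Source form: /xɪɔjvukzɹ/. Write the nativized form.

Under (C)V(N), the unsyllabifiable consonants are /j/, /k/, /z/, /ɹ/ (only a nasal (/m/, /n/, or /ŋ/) is licensed in coda position; onsets are limited to one consonant).
Epenthesis after each stranded consonant: /j/ → /ju/, /k/ → /ku/, /z/ → /zu/, /ɹ/ → /ɹu/.

xɪɔjuvukuzuɹu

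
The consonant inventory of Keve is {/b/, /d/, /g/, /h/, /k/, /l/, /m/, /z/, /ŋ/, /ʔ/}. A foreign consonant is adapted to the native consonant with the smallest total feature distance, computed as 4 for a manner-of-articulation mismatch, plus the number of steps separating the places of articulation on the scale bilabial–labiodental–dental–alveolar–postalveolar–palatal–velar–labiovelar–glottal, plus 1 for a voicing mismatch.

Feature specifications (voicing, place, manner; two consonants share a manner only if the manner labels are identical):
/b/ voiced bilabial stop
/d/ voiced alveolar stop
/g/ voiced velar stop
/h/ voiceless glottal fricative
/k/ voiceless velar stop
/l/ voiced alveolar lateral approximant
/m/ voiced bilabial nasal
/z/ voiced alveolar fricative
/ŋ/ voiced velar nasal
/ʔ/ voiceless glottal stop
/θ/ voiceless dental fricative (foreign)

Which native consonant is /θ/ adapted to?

/z/ is closest: same manner (fricative), place distance 1 (dental→alveolar), voicing differs (+1); total 2. Next closest is /d/ at distance 6.

z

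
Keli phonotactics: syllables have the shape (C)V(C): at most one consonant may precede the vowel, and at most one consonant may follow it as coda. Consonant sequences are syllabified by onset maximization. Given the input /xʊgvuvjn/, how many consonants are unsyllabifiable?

Syllabifying with onset maximization leaves /j/, /n/ stranded (at most one coda consonant is licensed; onsets are limited to one consonant).

2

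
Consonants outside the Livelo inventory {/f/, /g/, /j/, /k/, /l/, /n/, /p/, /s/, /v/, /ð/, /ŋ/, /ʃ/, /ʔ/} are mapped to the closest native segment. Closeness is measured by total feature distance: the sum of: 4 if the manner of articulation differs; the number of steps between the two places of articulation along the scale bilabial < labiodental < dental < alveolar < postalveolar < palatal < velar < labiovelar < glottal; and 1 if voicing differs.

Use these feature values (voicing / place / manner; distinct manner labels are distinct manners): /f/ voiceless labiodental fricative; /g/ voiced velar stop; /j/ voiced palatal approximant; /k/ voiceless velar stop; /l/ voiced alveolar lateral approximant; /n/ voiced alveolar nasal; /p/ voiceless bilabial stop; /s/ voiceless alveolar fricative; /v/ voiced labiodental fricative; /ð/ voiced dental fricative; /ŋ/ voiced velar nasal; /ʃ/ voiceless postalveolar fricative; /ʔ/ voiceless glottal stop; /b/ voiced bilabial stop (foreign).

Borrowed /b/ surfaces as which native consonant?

p

/p/ is closest: same manner (stop), place distance 0 (bilabial→bilabial), voicing differs (+1); total 1. Next closest is /v/ at distance 5.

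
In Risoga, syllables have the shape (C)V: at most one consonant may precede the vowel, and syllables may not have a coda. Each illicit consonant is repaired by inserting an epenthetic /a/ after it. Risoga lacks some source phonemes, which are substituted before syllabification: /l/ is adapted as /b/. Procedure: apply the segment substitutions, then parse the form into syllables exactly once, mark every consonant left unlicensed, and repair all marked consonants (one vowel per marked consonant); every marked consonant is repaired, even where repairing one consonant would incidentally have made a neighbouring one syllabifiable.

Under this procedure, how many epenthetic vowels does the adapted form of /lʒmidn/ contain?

4

After substitution the input is /bʒmidn/.
The unsyllabifiable consonants are /b/, /ʒ/, /d/, /n/; each receives one epenthetic vowel.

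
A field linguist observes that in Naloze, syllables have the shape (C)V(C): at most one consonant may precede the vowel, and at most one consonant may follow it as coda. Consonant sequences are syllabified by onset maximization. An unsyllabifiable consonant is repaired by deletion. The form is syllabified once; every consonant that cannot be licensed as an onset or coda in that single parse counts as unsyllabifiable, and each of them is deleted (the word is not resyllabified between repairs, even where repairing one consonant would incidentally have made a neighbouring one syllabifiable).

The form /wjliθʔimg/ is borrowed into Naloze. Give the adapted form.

liθʔim

Syllabifying with onset maximization leaves /w/, /j/, /g/ stranded (at most one coda consonant is licensed; onsets are limited to one consonant).
Deleting the stranded consonants removes /w/, /j/, /g/.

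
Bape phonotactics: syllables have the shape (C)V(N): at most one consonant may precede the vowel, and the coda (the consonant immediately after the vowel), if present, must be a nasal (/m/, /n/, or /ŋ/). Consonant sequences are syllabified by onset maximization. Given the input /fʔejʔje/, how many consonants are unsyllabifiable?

3

Syllabifying with onset maximization leaves /f/, /j/, /ʔ/ stranded (only a nasal (/m/, /n/, or /ŋ/) is licensed in coda position; onsets are limited to one consonant).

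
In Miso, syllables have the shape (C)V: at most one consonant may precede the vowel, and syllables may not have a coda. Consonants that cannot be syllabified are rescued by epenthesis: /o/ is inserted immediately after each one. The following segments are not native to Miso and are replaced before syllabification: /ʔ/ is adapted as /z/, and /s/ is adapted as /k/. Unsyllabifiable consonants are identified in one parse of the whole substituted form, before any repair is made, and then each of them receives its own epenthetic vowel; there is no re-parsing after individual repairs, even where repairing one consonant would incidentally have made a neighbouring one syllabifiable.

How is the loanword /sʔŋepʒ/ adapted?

kozoŋepoʒo

Substitution: /s/ → /k/, /ʔ/ → /z/, giving /kzŋepʒ/.
Under (C)V, the unsyllabifiable consonants are /k/, /z/, /p/, /ʒ/ (no codas are permitted; onsets are limited to one consonant).
Inserting the epenthetic vowel yields /k/ → /ko/, /z/ → /zo/, /p/ → /po/, /ʒ/ → /ʒo/.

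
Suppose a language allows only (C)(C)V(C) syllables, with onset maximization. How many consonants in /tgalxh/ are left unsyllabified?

2

Under (C)(C)V(C), the unsyllabifiable consonants are /x/, /h/ (at most one coda consonant is licensed; onsets may contain at most 2 consonants).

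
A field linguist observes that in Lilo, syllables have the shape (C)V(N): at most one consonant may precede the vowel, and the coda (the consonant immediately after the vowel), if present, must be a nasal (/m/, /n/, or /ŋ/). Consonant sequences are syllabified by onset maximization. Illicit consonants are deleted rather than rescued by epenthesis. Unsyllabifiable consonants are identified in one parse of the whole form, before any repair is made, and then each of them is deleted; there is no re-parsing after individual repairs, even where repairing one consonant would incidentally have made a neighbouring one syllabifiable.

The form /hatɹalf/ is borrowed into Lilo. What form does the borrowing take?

The consonants /t/, /l/, /f/ cannot be parsed into a legal (C)V(N) syllable (only a nasal (/m/, /n/, or /ŋ/) is licensed in coda position; onsets are limited to one consonant).
Each unlicensed consonant is deleted: /t/, /l/, /f/.

haɹa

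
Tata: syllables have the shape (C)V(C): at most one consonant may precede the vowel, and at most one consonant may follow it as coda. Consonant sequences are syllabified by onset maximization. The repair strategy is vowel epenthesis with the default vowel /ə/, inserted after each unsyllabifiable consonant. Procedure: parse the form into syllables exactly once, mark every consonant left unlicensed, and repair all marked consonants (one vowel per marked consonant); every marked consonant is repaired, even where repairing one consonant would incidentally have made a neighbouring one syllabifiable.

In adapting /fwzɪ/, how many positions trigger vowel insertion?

2

The unsyllabifiable consonants are /f/, /w/; each receives one epenthetic vowel.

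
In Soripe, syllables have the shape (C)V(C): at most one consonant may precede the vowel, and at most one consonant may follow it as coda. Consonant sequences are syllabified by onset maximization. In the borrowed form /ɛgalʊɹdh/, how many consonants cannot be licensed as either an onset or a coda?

Under (C)V(C), the unsyllabifiable consonants are /d/, /h/ (at most one coda consonant is licensed; onsets are limited to one consonant).

2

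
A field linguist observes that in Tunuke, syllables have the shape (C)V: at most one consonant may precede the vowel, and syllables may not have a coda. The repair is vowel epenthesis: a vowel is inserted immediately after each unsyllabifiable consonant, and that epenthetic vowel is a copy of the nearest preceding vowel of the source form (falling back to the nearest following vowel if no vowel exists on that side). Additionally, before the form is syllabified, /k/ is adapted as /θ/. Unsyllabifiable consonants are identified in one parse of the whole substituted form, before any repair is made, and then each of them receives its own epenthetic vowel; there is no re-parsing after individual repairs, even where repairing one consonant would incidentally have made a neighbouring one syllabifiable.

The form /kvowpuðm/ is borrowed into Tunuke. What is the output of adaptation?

θovowopuðumu

Substitution: /k/ → /θ/, giving /θvowpuðm/.
Under (C)V, the unsyllabifiable consonants are /θ/, /w/, /ð/, /m/ (no codas are permitted; onsets are limited to one consonant).
Epenthesis after each stranded consonant: /θ/ → /θo/, /w/ → /wo/, /ð/ → /ðu/, /m/ → /mu/.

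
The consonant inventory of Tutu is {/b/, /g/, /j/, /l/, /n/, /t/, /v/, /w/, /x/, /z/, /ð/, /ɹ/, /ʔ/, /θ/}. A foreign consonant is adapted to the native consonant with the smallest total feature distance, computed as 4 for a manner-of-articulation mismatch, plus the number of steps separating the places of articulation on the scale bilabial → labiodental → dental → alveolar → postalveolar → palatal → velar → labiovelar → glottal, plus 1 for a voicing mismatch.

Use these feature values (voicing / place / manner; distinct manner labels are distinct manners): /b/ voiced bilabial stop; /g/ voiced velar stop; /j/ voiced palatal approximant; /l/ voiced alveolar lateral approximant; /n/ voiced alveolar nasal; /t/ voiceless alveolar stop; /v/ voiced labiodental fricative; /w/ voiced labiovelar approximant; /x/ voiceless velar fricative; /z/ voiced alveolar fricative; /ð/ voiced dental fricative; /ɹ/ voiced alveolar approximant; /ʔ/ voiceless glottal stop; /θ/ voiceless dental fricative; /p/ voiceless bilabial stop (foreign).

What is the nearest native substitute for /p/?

/b/ is closest: same manner (stop), place distance 0 (bilabial→bilabial), voicing differs (+1); total 1. Next closest is /t/ at distance 3.

b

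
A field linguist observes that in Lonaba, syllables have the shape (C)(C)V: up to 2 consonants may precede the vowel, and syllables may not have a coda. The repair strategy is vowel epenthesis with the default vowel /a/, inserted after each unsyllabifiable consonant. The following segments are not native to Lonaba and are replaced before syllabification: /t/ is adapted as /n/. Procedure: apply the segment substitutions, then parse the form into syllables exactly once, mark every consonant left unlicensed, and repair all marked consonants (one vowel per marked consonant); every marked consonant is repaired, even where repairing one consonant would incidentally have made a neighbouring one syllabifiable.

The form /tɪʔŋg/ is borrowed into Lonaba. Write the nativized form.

nɪʔaŋaga

Substitution: /t/ → /n/, giving /nɪʔŋg/.
Syllabifying with onset maximization leaves /ʔ/, /ŋ/, /g/ stranded (no codas are permitted; onsets may contain at most 2 consonants).
Each unlicensed consonant becomes the onset of a new syllable: /ʔ/ → /ʔa/, /ŋ/ → /ŋa/, /g/ → /ga/.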